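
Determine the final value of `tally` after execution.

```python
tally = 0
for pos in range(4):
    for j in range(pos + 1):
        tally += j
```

Let's trace through this code step by step.

Initialize: tally = 0
Entering loop: for pos in range(4):

After execution: tally = 10
10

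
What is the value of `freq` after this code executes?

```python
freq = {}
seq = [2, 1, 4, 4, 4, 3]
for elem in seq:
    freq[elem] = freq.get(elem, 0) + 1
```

Let's trace through this code step by step.

Initialize: freq = {}
Initialize: seq = [2, 1, 4, 4, 4, 3]
Entering loop: for elem in seq:

After execution: freq = {2: 1, 1: 1, 4: 3, 3: 1}
{2: 1, 1: 1, 4: 3, 3: 1}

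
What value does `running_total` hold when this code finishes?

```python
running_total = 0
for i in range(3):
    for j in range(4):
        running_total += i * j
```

Let's trace through this code step by step.

Initialize: running_total = 0
Entering loop: for i in range(3):

After execution: running_total = 18
18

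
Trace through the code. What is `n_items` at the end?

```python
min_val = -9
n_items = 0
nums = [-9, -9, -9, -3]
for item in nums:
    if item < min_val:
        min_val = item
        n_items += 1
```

Let's trace through this code step by step.

Initialize: min_val = -9
Initialize: n_items = 0
Initialize: nums = [-9, -9, -9, -3]
Entering loop: for item in nums:

After execution: n_items = 0
0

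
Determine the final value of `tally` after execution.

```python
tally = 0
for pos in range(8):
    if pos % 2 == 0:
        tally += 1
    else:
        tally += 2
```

Let's trace through this code step by step.

Initialize: tally = 0
Entering loop: for pos in range(8):

After execution: tally = 12
12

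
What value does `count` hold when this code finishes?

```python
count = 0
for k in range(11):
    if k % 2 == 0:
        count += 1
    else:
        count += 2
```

Let's trace through this code step by step.

Initialize: count = 0
Entering loop: for k in range(11):

After execution: count = 16
16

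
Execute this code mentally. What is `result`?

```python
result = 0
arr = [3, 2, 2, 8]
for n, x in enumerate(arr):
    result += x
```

Let's trace through this code step by step.

Initialize: result = 0
Initialize: arr = [3, 2, 2, 8]
Entering loop: for n, x in enumerate(arr):

After execution: result = 15
15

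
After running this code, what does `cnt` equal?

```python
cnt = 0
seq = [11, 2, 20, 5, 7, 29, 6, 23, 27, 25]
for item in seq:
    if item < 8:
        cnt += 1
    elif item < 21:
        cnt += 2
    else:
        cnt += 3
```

Let's trace through this code step by step.

Initialize: cnt = 0
Initialize: seq = [11, 2, 20, 5, 7, 29, 6, 23, 27, 25]
Entering loop: for item in seq:

After execution: cnt = 20
20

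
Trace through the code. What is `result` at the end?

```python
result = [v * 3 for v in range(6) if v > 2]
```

Let's trace through this code step by step.

Initialize: result = [v * 3 for v in range(6) if v > 2]

After execution: result = [9, 12, 15]
[9, 12, 15]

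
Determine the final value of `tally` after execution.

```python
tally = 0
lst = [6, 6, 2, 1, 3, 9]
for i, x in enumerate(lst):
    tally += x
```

Let's trace through this code step by step.

Initialize: tally = 0
Initialize: lst = [6, 6, 2, 1, 3, 9]
Entering loop: for i, x in enumerate(lst):

After execution: tally = 27
27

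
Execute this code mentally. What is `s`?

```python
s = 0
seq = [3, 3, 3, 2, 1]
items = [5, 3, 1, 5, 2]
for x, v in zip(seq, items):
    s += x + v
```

Let's trace through this code step by step.

Initialize: s = 0
Initialize: seq = [3, 3, 3, 2, 1]
Initialize: items = [5, 3, 1, 5, 2]
Entering loop: for x, v in zip(seq, items):

After execution: s = 28
28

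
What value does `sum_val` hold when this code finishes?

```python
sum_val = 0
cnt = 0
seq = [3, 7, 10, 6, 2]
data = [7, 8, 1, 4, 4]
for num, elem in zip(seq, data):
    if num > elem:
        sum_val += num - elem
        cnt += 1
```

Let's trace through this code step by step.

Initialize: sum_val = 0
Initialize: cnt = 0
Initialize: seq = [3, 7, 10, 6, 2]
Initialize: data = [7, 8, 1, 4, 4]
Entering loop: for num, elem in zip(seq, data):

After execution: sum_val = 11
11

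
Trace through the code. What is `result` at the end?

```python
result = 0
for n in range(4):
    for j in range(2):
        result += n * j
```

Let's trace through this code step by step.

Initialize: result = 0
Entering loop: for n in range(4):

After execution: result = 6
6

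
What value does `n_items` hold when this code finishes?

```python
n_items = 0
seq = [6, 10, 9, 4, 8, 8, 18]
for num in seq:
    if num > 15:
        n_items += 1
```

Let's trace through this code step by step.

Initialize: n_items = 0
Initialize: seq = [6, 10, 9, 4, 8, 8, 18]
Entering loop: for num in seq:

After execution: n_items = 1
1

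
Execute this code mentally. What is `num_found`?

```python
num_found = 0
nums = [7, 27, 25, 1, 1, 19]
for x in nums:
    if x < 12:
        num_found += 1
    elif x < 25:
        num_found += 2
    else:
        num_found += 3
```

Let's trace through this code step by step.

Initialize: num_found = 0
Initialize: nums = [7, 27, 25, 1, 1, 19]
Entering loop: for x in nums:

After execution: num_found = 11
11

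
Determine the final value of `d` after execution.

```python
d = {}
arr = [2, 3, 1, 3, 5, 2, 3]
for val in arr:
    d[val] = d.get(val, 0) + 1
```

Let's trace through this code step by step.

Initialize: d = {}
Initialize: arr = [2, 3, 1, 3, 5, 2, 3]
Entering loop: for val in arr:

After execution: d = {2: 2, 3: 3, 1: 1, 5: 1}
{2: 2, 3: 3, 1: 1, 5: 1}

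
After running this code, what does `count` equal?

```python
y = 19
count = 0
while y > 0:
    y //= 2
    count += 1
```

Let's trace through this code step by step.

Initialize: y = 19
Initialize: count = 0
Entering loop: while y > 0:

After execution: count = 5
5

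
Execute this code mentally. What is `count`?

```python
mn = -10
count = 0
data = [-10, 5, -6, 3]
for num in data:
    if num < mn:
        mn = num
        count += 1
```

Let's trace through this code step by step.

Initialize: mn = -10
Initialize: count = 0
Initialize: data = [-10, 5, -6, 3]
Entering loop: for num in data:

After execution: count = 0
0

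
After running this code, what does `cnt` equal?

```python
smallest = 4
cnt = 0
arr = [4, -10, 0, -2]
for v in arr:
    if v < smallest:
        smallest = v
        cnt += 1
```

Let's trace through this code step by step.

Initialize: smallest = 4
Initialize: cnt = 0
Initialize: arr = [4, -10, 0, -2]
Entering loop: for v in arr:

After execution: cnt = 1
1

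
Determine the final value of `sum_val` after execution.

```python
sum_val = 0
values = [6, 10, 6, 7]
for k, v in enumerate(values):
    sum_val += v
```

Let's trace through this code step by step.

Initialize: sum_val = 0
Initialize: values = [6, 10, 6, 7]
Entering loop: for k, v in enumerate(values):

After execution: sum_val = 29
29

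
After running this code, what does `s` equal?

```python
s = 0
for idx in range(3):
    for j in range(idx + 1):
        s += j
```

Let's trace through this code step by step.

Initialize: s = 0
Entering loop: for idx in range(3):

After execution: s = 4
4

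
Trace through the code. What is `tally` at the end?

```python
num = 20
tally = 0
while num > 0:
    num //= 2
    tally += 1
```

Let's trace through this code step by step.

Initialize: num = 20
Initialize: tally = 0
Entering loop: while num > 0:

After execution: tally = 5
5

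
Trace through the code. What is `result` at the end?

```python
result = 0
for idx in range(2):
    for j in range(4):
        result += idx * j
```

Let's trace through this code step by step.

Initialize: result = 0
Entering loop: for idx in range(2):

After execution: result = 6
6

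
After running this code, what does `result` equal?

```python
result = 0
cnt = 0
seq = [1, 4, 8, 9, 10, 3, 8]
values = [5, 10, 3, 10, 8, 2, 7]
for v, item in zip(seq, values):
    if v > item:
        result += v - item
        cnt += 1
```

Let's trace through this code step by step.

Initialize: result = 0
Initialize: cnt = 0
Initialize: seq = [1, 4, 8, 9, 10, 3, 8]
Initialize: values = [5, 10, 3, 10, 8, 2, 7]
Entering loop: for v, item in zip(seq, values):

After execution: result = 9
9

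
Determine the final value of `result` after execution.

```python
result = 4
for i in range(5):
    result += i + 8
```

Let's trace through this code step by step.

Initialize: result = 4
Entering loop: for i in range(5):

After execution: result = 54
54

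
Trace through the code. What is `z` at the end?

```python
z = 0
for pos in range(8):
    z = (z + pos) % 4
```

Let's trace through this code step by step.

Initialize: z = 0
Entering loop: for pos in range(8):

After execution: z = 0
0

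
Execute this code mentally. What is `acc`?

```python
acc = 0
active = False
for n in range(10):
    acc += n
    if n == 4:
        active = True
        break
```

Let's trace through this code step by step.

Initialize: acc = 0
Initialize: active = False
Entering loop: for n in range(10):

After execution: acc = 10
10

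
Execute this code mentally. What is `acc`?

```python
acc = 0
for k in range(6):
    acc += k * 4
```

Let's trace through this code step by step.

Initialize: acc = 0
Entering loop: for k in range(6):

After execution: acc = 60
60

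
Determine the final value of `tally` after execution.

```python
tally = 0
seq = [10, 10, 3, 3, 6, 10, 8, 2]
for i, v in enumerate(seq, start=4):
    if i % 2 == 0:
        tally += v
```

Let's trace through this code step by step.

Initialize: tally = 0
Initialize: seq = [10, 10, 3, 3, 6, 10, 8, 2]
Entering loop: for i, v in enumerate(seq, start=4):

After execution: tally = 27
27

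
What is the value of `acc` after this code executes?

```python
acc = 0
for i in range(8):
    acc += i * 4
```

Let's trace through this code step by step.

Initialize: acc = 0
Entering loop: for i in range(8):

After execution: acc = 112
112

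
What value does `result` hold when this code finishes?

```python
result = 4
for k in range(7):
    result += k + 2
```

Let's trace through this code step by step.

Initialize: result = 4
Entering loop: for k in range(7):

After execution: result = 39
39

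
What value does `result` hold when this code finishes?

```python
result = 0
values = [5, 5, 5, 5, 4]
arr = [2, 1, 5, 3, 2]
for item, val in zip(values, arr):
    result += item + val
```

Let's trace through this code step by step.

Initialize: result = 0
Initialize: values = [5, 5, 5, 5, 4]
Initialize: arr = [2, 1, 5, 3, 2]
Entering loop: for item, val in zip(values, arr):

After execution: result = 37
37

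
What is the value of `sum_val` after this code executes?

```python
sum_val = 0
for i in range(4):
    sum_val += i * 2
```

Let's trace through this code step by step.

Initialize: sum_val = 0
Entering loop: for i in range(4):

After execution: sum_val = 12
12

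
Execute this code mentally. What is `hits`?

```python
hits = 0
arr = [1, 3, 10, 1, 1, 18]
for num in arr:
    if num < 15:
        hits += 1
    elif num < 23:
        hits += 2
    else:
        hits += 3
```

Let's trace through this code step by step.

Initialize: hits = 0
Initialize: arr = [1, 3, 10, 1, 1, 18]
Entering loop: for num in arr:

After execution: hits = 7
7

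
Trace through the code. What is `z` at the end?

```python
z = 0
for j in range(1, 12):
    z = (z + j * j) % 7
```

Let's trace through this code step by step.

Initialize: z = 0
Entering loop: for j in range(1, 12):

After execution: z = 2
2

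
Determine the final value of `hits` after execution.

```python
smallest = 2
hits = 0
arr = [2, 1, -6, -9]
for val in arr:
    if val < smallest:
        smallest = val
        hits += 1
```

Let's trace through this code step by step.

Initialize: smallest = 2
Initialize: hits = 0
Initialize: arr = [2, 1, -6, -9]
Entering loop: for val in arr:

After execution: hits = 3
3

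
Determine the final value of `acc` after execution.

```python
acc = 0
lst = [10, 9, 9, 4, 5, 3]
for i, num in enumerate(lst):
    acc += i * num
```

Let's trace through this code step by step.

Initialize: acc = 0
Initialize: lst = [10, 9, 9, 4, 5, 3]
Entering loop: for i, num in enumerate(lst):

After execution: acc = 74
74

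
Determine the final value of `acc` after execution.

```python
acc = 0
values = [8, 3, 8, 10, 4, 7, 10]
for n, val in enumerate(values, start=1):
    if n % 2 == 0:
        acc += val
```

Let's trace through this code step by step.

Initialize: acc = 0
Initialize: values = [8, 3, 8, 10, 4, 7, 10]
Entering loop: for n, val in enumerate(values, start=1):

After execution: acc = 20
20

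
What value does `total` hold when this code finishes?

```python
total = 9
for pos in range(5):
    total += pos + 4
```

Let's trace through this code step by step.

Initialize: total = 9
Entering loop: for pos in range(5):

After execution: total = 39
39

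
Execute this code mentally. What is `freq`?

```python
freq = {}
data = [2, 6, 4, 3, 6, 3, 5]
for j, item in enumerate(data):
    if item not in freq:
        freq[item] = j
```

Let's trace through this code step by step.

Initialize: freq = {}
Initialize: data = [2, 6, 4, 3, 6, 3, 5]
Entering loop: for j, item in enumerate(data):

After execution: freq = {2: 0, 6: 1, 4: 2, 3: 3, 5: 6}
{2: 0, 6: 1, 4: 2, 3: 3, 5: 6}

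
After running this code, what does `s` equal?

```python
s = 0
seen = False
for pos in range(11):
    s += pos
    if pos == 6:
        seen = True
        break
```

Let's trace through this code step by step.

Initialize: s = 0
Initialize: seen = False
Entering loop: for pos in range(11):

After execution: s = 21
21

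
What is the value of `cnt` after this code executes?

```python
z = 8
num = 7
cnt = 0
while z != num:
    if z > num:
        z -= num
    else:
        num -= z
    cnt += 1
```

Let's trace through this code step by step.

Initialize: z = 8
Initialize: num = 7
Initialize: cnt = 0
Entering loop: while z != num:

After execution: cnt = 7
7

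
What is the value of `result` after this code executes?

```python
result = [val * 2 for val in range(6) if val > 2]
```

Let's trace through this code step by step.

Initialize: result = [val * 2 for val in range(6) if val > 2]

After execution: result = [6, 8, 10]
[6, 8, 10]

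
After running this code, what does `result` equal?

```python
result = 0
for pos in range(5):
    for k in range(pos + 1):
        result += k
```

Let's trace through this code step by step.

Initialize: result = 0
Entering loop: for pos in range(5):

After execution: result = 20
20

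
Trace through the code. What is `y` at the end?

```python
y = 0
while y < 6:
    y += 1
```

Let's trace through this code step by step.

Initialize: y = 0
Entering loop: while y < 6:

After execution: y = 6
6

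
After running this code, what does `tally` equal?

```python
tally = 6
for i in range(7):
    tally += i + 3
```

Let's trace through this code step by step.

Initialize: tally = 6
Entering loop: for i in range(7):

After execution: tally = 48
48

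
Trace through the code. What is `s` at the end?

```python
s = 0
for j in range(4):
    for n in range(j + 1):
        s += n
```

Let's trace through this code step by step.

Initialize: s = 0
Entering loop: for j in range(4):

After execution: s = 10
10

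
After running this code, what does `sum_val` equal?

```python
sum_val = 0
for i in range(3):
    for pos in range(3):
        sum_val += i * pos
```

Let's trace through this code step by step.

Initialize: sum_val = 0
Entering loop: for i in range(3):

After execution: sum_val = 9
9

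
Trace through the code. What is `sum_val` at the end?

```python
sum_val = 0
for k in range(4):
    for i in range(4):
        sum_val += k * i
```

Let's trace through this code step by step.

Initialize: sum_val = 0
Entering loop: for k in range(4):

After execution: sum_val = 36
36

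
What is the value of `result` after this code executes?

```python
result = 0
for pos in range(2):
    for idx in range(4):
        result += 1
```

Let's trace through this code step by step.

Initialize: result = 0
Entering loop: for pos in range(2):

After execution: result = 8
8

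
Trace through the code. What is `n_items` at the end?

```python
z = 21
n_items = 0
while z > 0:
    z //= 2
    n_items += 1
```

Let's trace through this code step by step.

Initialize: z = 21
Initialize: n_items = 0
Entering loop: while z > 0:

After execution: n_items = 5
5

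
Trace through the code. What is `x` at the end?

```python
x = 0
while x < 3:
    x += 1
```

Let's trace through this code step by step.

Initialize: x = 0
Entering loop: while x < 3:

After execution: x = 3
3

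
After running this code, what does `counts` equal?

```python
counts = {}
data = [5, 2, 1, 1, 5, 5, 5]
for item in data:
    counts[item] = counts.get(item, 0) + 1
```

Let's trace through this code step by step.

Initialize: counts = {}
Initialize: data = [5, 2, 1, 1, 5, 5, 5]
Entering loop: for item in data:

After execution: counts = {5: 4, 2: 1, 1: 2}
{5: 4, 2: 1, 1: 2}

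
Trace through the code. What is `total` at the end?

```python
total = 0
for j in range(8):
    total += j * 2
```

Let's trace through this code step by step.

Initialize: total = 0
Entering loop: for j in range(8):

After execution: total = 56
56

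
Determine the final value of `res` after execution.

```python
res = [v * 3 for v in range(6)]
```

Let's trace through this code step by step.

Initialize: res = [v * 3 for v in range(6)]

After execution: res = [0, 3, 6, 9, 12, 15]
[0, 3, 6, 9, 12, 15]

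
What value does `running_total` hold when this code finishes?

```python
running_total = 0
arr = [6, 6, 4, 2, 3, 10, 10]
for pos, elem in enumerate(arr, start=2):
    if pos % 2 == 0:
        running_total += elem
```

Let's trace through this code step by step.

Initialize: running_total = 0
Initialize: arr = [6, 6, 4, 2, 3, 10, 10]
Entering loop: for pos, elem in enumerate(arr, start=2):

After execution: running_total = 23
23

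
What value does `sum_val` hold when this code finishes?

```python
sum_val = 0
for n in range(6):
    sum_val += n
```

Let's trace through this code step by step.

Initialize: sum_val = 0
Entering loop: for n in range(6):

After execution: sum_val = 15
15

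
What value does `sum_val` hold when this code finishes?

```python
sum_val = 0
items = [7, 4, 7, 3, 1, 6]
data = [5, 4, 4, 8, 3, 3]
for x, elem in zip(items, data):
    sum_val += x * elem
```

Let's trace through this code step by step.

Initialize: sum_val = 0
Initialize: items = [7, 4, 7, 3, 1, 6]
Initialize: data = [5, 4, 4, 8, 3, 3]
Entering loop: for x, elem in zip(items, data):

After execution: sum_val = 124
124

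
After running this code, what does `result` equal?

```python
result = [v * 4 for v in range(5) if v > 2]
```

Let's trace through this code step by step.

Initialize: result = [v * 4 for v in range(5) if v > 2]

After execution: result = [12, 16]
[12, 16]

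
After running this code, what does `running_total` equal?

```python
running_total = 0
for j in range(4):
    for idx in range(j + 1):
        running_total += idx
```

Let's trace through this code step by step.

Initialize: running_total = 0
Entering loop: for j in range(4):

After execution: running_total = 10
10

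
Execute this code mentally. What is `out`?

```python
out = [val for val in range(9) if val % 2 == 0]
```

Let's trace through this code step by step.

Initialize: out = [val for val in range(9) if val % 2 == 0]

After execution: out = [0, 2, 4, 6, 8]
[0, 2, 4, 6, 8]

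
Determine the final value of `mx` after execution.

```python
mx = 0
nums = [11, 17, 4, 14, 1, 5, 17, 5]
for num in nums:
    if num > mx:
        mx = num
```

Let's trace through this code step by step.

Initialize: mx = 0
Initialize: nums = [11, 17, 4, 14, 1, 5, 17, 5]
Entering loop: for num in nums:

After execution: mx = 17
17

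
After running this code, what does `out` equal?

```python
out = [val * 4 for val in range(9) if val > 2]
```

Let's trace through this code step by step.

Initialize: out = [val * 4 for val in range(9) if val > 2]

After execution: out = [12, 16, 20, 24, 28, 32]
[12, 16, 20, 24, 28, 32]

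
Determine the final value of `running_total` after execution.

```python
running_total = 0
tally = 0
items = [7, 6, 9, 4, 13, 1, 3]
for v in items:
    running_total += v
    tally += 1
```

Let's trace through this code step by step.

Initialize: running_total = 0
Initialize: tally = 0
Initialize: items = [7, 6, 9, 4, 13, 1, 3]
Entering loop: for v in items:

After execution: running_total = 43
43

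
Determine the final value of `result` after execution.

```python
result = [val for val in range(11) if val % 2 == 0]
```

Let's trace through this code step by step.

Initialize: result = [val for val in range(11) if val % 2 == 0]

After execution: result = [0, 2, 4, 6, 8, 10]
[0, 2, 4, 6, 8, 10]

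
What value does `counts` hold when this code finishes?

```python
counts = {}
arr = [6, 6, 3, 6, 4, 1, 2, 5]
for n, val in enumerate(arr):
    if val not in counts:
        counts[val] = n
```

Let's trace through this code step by step.

Initialize: counts = {}
Initialize: arr = [6, 6, 3, 6, 4, 1, 2, 5]
Entering loop: for n, val in enumerate(arr):

After execution: counts = {6: 0, 3: 2, 4: 4, 1: 5, 2: 6, 5: 7}
{6: 0, 3: 2, 4: 4, 1: 5, 2: 6, 5: 7}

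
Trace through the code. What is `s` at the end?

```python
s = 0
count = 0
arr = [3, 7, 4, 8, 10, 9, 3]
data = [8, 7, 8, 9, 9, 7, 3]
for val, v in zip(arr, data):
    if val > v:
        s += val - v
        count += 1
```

Let's trace through this code step by step.

Initialize: s = 0
Initialize: count = 0
Initialize: arr = [3, 7, 4, 8, 10, 9, 3]
Initialize: data = [8, 7, 8, 9, 9, 7, 3]
Entering loop: for val, v in zip(arr, data):

After execution: s = 3
3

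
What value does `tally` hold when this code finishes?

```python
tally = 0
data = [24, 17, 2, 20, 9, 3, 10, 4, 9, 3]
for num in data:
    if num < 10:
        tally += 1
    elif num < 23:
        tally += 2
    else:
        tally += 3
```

Let's trace through this code step by step.

Initialize: tally = 0
Initialize: data = [24, 17, 2, 20, 9, 3, 10, 4, 9, 3]
Entering loop: for num in data:

After execution: tally = 15
15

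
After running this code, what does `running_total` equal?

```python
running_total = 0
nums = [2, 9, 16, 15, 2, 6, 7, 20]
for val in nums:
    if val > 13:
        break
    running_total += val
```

Let's trace through this code step by step.

Initialize: running_total = 0
Initialize: nums = [2, 9, 16, 15, 2, 6, 7, 20]
Entering loop: for val in nums:

After execution: running_total = 11
11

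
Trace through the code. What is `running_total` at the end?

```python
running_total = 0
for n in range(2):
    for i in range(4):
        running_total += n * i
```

Let's trace through this code step by step.

Initialize: running_total = 0
Entering loop: for n in range(2):

After execution: running_total = 6
6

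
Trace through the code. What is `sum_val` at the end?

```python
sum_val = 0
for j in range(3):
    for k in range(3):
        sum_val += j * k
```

Let's trace through this code step by step.

Initialize: sum_val = 0
Entering loop: for j in range(3):

After execution: sum_val = 9
9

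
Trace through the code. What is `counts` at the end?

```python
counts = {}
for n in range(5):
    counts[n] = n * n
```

Let's trace through this code step by step.

Initialize: counts = {}
Entering loop: for n in range(5):

After execution: counts = {0: 0, 1: 1, 2: 4, 3: 9, 4: 16}
{0: 0, 1: 1, 2: 4, 3: 9, 4: 16}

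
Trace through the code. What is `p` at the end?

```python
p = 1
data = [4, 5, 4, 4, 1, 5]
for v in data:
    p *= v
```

Let's trace through this code step by step.

Initialize: p = 1
Initialize: data = [4, 5, 4, 4, 1, 5]
Entering loop: for v in data:

After execution: p = 1600
1600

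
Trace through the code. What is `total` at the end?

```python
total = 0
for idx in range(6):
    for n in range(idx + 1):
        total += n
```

Let's trace through this code step by step.

Initialize: total = 0
Entering loop: for idx in range(6):

After execution: total = 35
35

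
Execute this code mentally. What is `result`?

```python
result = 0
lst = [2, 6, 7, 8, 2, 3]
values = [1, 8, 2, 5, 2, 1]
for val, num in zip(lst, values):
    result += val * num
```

Let's trace through this code step by step.

Initialize: result = 0
Initialize: lst = [2, 6, 7, 8, 2, 3]
Initialize: values = [1, 8, 2, 5, 2, 1]
Entering loop: for val, num in zip(lst, values):

After execution: result = 111
111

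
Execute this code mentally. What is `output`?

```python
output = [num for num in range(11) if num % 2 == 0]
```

Let's trace through this code step by step.

Initialize: output = [num for num in range(11) if num % 2 == 0]

After execution: output = [0, 2, 4, 6, 8, 10]
[0, 2, 4, 6, 8, 10]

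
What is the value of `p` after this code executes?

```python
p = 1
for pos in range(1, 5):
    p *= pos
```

Let's trace through this code step by step.

Initialize: p = 1
Entering loop: for pos in range(1, 5):

After execution: p = 24
24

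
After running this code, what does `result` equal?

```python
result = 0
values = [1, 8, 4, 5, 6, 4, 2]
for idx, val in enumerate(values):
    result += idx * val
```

Let's trace through this code step by step.

Initialize: result = 0
Initialize: values = [1, 8, 4, 5, 6, 4, 2]
Entering loop: for idx, val in enumerate(values):

After execution: result = 87
87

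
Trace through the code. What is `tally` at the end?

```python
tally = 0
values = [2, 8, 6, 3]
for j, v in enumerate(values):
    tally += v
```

Let's trace through this code step by step.

Initialize: tally = 0
Initialize: values = [2, 8, 6, 3]
Entering loop: for j, v in enumerate(values):

After execution: tally = 19
19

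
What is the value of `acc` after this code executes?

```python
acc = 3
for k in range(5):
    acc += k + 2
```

Let's trace through this code step by step.

Initialize: acc = 3
Entering loop: for k in range(5):

After execution: acc = 23
23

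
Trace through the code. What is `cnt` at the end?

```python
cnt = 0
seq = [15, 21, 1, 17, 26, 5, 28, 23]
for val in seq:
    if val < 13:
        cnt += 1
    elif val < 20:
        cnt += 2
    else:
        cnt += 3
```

Let's trace through this code step by step.

Initialize: cnt = 0
Initialize: seq = [15, 21, 1, 17, 26, 5, 28, 23]
Entering loop: for val in seq:

After execution: cnt = 18
18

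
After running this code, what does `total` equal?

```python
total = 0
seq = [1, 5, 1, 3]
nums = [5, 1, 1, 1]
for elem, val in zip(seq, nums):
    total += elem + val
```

Let's trace through this code step by step.

Initialize: total = 0
Initialize: seq = [1, 5, 1, 3]
Initialize: nums = [5, 1, 1, 1]
Entering loop: for elem, val in zip(seq, nums):

After execution: total = 18
18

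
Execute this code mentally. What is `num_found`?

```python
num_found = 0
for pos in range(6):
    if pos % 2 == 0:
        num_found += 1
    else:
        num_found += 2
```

Let's trace through this code step by step.

Initialize: num_found = 0
Entering loop: for pos in range(6):

After execution: num_found = 9
9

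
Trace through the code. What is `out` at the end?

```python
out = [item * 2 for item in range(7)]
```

Let's trace through this code step by step.

Initialize: out = [item * 2 for item in range(7)]

After execution: out = [0, 2, 4, 6, 8, 10, 12]
[0, 2, 4, 6, 8, 10, 12]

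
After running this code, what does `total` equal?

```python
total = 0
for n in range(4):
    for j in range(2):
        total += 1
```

Let's trace through this code step by step.

Initialize: total = 0
Entering loop: for n in range(4):

After execution: total = 8
8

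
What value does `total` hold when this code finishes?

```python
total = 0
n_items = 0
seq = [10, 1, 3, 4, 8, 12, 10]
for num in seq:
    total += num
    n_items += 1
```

Let's trace through this code step by step.

Initialize: total = 0
Initialize: n_items = 0
Initialize: seq = [10, 1, 3, 4, 8, 12, 10]
Entering loop: for num in seq:

After execution: total = 48
48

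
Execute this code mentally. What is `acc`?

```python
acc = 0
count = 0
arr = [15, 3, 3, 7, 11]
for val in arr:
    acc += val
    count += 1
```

Let's trace through this code step by step.

Initialize: acc = 0
Initialize: count = 0
Initialize: arr = [15, 3, 3, 7, 11]
Entering loop: for val in arr:

After execution: acc = 39
39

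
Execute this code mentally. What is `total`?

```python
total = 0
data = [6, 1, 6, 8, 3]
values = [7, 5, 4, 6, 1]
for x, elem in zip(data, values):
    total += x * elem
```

Let's trace through this code step by step.

Initialize: total = 0
Initialize: data = [6, 1, 6, 8, 3]
Initialize: values = [7, 5, 4, 6, 1]
Entering loop: for x, elem in zip(data, values):

After execution: total = 122
122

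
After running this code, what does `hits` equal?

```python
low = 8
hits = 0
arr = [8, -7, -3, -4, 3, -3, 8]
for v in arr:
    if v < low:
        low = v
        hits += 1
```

Let's trace through this code step by step.

Initialize: low = 8
Initialize: hits = 0
Initialize: arr = [8, -7, -3, -4, 3, -3, 8]
Entering loop: for v in arr:

After execution: hits = 1
1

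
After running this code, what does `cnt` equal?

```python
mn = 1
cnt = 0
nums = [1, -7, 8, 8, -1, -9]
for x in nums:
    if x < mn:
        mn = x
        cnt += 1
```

Let's trace through this code step by step.

Initialize: mn = 1
Initialize: cnt = 0
Initialize: nums = [1, -7, 8, 8, -1, -9]
Entering loop: for x in nums:

After execution: cnt = 2
2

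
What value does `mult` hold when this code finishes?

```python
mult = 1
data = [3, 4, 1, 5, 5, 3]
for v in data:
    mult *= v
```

Let's trace through this code step by step.

Initialize: mult = 1
Initialize: data = [3, 4, 1, 5, 5, 3]
Entering loop: for v in data:

After execution: mult = 900
900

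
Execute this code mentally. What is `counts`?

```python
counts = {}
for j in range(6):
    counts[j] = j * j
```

Let's trace through this code step by step.

Initialize: counts = {}
Entering loop: for j in range(6):

After execution: counts = {0: 0, 1: 1, 2: 4, 3: 9, 4: 16, 5: 25}
{0: 0, 1: 1, 2: 4, 3: 9, 4: 16, 5: 25}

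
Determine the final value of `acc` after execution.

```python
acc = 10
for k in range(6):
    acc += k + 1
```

Let's trace through this code step by step.

Initialize: acc = 10
Entering loop: for k in range(6):

After execution: acc = 31
31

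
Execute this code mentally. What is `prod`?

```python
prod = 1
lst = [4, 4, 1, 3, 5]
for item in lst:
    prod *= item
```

Let's trace through this code step by step.

Initialize: prod = 1
Initialize: lst = [4, 4, 1, 3, 5]
Entering loop: for item in lst:

After execution: prod = 240
240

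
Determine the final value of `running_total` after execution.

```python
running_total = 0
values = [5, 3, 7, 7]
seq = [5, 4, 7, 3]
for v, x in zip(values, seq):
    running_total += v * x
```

Let's trace through this code step by step.

Initialize: running_total = 0
Initialize: values = [5, 3, 7, 7]
Initialize: seq = [5, 4, 7, 3]
Entering loop: for v, x in zip(values, seq):

After execution: running_total = 107
107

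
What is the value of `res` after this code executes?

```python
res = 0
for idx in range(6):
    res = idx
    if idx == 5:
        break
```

Let's trace through this code step by step.

Initialize: res = 0
Entering loop: for idx in range(6):

After execution: res = 5
5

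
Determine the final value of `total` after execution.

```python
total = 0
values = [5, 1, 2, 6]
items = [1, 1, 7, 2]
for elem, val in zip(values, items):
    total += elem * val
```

Let's trace through this code step by step.

Initialize: total = 0
Initialize: values = [5, 1, 2, 6]
Initialize: items = [1, 1, 7, 2]
Entering loop: for elem, val in zip(values, items):

After execution: total = 32
32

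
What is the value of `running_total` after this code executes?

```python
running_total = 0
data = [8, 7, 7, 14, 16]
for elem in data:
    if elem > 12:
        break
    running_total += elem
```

Let's trace through this code step by step.

Initialize: running_total = 0
Initialize: data = [8, 7, 7, 14, 16]
Entering loop: for elem in data:

After execution: running_total = 22
22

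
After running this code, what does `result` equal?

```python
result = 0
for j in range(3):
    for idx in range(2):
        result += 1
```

Let's trace through this code step by step.

Initialize: result = 0
Entering loop: for j in range(3):

After execution: result = 6
6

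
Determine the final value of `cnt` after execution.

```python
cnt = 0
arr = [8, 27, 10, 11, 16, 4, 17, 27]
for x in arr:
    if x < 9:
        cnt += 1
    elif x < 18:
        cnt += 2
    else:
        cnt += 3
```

Let's trace through this code step by step.

Initialize: cnt = 0
Initialize: arr = [8, 27, 10, 11, 16, 4, 17, 27]
Entering loop: for x in arr:

After execution: cnt = 16
16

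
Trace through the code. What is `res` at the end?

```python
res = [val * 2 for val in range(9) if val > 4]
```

Let's trace through this code step by step.

Initialize: res = [val * 2 for val in range(9) if val > 4]

After execution: res = [10, 12, 14, 16]
[10, 12, 14, 16]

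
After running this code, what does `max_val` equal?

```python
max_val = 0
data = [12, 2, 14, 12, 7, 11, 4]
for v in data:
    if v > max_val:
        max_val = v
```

Let's trace through this code step by step.

Initialize: max_val = 0
Initialize: data = [12, 2, 14, 12, 7, 11, 4]
Entering loop: for v in data:

After execution: max_val = 14
14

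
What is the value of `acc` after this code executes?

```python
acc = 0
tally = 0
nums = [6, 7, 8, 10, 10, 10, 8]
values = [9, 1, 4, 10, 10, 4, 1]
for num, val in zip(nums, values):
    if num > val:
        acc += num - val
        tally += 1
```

Let's trace through this code step by step.

Initialize: acc = 0
Initialize: tally = 0
Initialize: nums = [6, 7, 8, 10, 10, 10, 8]
Initialize: values = [9, 1, 4, 10, 10, 4, 1]
Entering loop: for num, val in zip(nums, values):

After execution: acc = 23
23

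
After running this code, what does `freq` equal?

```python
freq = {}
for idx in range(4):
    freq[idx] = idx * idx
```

Let's trace through this code step by step.

Initialize: freq = {}
Entering loop: for idx in range(4):

After execution: freq = {0: 0, 1: 1, 2: 4, 3: 9}
{0: 0, 1: 1, 2: 4, 3: 9}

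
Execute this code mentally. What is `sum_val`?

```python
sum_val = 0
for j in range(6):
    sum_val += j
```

Let's trace through this code step by step.

Initialize: sum_val = 0
Entering loop: for j in range(6):

After execution: sum_val = 15
15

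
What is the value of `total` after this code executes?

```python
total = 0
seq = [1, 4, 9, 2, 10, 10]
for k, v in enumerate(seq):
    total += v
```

Let's trace through this code step by step.

Initialize: total = 0
Initialize: seq = [1, 4, 9, 2, 10, 10]
Entering loop: for k, v in enumerate(seq):

After execution: total = 36
36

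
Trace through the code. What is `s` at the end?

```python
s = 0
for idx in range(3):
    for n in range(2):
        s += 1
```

Let's trace through this code step by step.

Initialize: s = 0
Entering loop: for idx in range(3):

After execution: s = 6
6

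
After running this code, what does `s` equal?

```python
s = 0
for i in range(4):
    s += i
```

Let's trace through this code step by step.

Initialize: s = 0
Entering loop: for i in range(4):

After execution: s = 6
6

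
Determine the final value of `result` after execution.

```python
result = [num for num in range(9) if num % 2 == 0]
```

Let's trace through this code step by step.

Initialize: result = [num for num in range(9) if num % 2 == 0]

After execution: result = [0, 2, 4, 6, 8]
[0, 2, 4, 6, 8]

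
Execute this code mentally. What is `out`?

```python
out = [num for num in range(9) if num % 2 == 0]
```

Let's trace through this code step by step.

Initialize: out = [num for num in range(9) if num % 2 == 0]

After execution: out = [0, 2, 4, 6, 8]
[0, 2, 4, 6, 8]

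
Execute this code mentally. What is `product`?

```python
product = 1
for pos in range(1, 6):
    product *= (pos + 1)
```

Let's trace through this code step by step.

Initialize: product = 1
Entering loop: for pos in range(1, 6):

After execution: product = 720
720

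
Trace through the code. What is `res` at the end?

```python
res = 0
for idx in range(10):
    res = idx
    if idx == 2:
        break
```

Let's trace through this code step by step.

Initialize: res = 0
Entering loop: for idx in range(10):

After execution: res = 2
2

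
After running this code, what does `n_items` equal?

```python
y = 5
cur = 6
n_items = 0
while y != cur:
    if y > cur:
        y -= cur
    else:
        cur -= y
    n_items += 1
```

Let's trace through this code step by step.

Initialize: y = 5
Initialize: cur = 6
Initialize: n_items = 0
Entering loop: while y != cur:

After execution: n_items = 5
5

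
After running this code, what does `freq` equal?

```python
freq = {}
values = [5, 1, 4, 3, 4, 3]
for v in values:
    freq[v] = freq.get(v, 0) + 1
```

Let's trace through this code step by step.

Initialize: freq = {}
Initialize: values = [5, 1, 4, 3, 4, 3]
Entering loop: for v in values:

After execution: freq = {5: 1, 1: 1, 4: 2, 3: 2}
{5: 1, 1: 1, 4: 2, 3: 2}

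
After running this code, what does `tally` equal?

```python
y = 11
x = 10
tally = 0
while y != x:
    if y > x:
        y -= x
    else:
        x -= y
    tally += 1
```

Let's trace through this code step by step.

Initialize: y = 11
Initialize: x = 10
Initialize: tally = 0
Entering loop: while y != x:

After execution: tally = 10
10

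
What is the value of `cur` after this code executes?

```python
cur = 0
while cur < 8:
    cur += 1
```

Let's trace through this code step by step.

Initialize: cur = 0
Entering loop: while cur < 8:

After execution: cur = 8
8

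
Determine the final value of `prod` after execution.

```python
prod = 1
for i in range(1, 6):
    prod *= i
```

Let's trace through this code step by step.

Initialize: prod = 1
Entering loop: for i in range(1, 6):

After execution: prod = 120
120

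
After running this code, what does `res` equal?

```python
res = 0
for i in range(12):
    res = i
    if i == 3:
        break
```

Let's trace through this code step by step.

Initialize: res = 0
Entering loop: for i in range(12):

After execution: res = 3
3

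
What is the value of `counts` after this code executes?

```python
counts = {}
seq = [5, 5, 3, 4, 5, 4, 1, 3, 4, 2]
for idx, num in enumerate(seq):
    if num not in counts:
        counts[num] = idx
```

Let's trace through this code step by step.

Initialize: counts = {}
Initialize: seq = [5, 5, 3, 4, 5, 4, 1, 3, 4, 2]
Entering loop: for idx, num in enumerate(seq):

After execution: counts = {5: 0, 3: 2, 4: 3, 1: 6, 2: 9}
{5: 0, 3: 2, 4: 3, 1: 6, 2: 9}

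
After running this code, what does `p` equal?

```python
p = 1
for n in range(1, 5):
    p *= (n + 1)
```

Let's trace through this code step by step.

Initialize: p = 1
Entering loop: for n in range(1, 5):

After execution: p = 120
120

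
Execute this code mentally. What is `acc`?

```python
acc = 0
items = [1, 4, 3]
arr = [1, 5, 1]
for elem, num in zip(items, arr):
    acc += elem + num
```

Let's trace through this code step by step.

Initialize: acc = 0
Initialize: items = [1, 4, 3]
Initialize: arr = [1, 5, 1]
Entering loop: for elem, num in zip(items, arr):

After execution: acc = 15
15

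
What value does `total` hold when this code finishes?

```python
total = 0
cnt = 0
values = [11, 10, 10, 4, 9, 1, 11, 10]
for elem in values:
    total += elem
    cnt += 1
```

Let's trace through this code step by step.

Initialize: total = 0
Initialize: cnt = 0
Initialize: values = [11, 10, 10, 4, 9, 1, 11, 10]
Entering loop: for elem in values:

After execution: total = 66
66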